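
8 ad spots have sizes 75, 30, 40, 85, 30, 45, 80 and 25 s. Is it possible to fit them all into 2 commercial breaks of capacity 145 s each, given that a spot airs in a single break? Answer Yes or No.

No

Total = 410 s; ⌈410/145⌉ = 3.
At least 3 commercial breaks are required, but only 2 are allowed.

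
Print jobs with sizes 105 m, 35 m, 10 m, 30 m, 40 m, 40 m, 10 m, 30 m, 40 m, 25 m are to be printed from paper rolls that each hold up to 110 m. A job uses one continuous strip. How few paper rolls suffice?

Total = 105 + 40 + 40 + 40 + 35 + 30 + 30 + 25 + 10 + 10 = 365 m.
Lower bound: ⌈365/110⌉ = 4 paper rolls.
A packing using 4 paper rolls:
  roll 1: 105 = 105
  roll 2: 40 + 40 + 30 = 110
  roll 3: 40 + 35 + 30 = 105
  roll 4: 25 + 10 + 10 = 45
This matches the lower bound, so 4 is optimal.

4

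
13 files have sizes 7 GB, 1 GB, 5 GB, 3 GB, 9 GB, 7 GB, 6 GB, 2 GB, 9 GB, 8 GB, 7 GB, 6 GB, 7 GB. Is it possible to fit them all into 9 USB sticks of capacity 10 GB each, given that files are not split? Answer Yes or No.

No

Total = 77 GB; ⌈77/10⌉ = 8.
9 files each exceed half the capacity and cannot share a USB stick, forcing at least 9 USB sticks.
The bound of 9 does not rule out 9, but exhaustive search shows no assignment into 9 USB sticks of capacity 10 GB exists — the minimum is 10.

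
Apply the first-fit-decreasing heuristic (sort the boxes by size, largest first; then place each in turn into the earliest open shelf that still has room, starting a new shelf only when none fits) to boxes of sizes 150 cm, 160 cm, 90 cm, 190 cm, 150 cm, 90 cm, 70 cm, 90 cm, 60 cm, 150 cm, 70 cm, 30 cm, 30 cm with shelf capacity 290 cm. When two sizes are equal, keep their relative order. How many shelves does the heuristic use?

5

Sorted descending: 190, 160, 150, 150, 150, 90, 90, 90, 70, 70, 60, 30, 30.
  190 → shelf 1 (new)  [load 190/290]
  160 → shelf 2 (new)  [load 160/290]
  150 → shelf 3 (new)  [load 150/290]
  150 → shelf 4 (new)  [load 150/290]
  150 → shelf 5 (new)  [load 150/290]
  90 → shelf 1  [load 280/290]
  90 → shelf 2  [load 250/290]
  90 → shelf 3  [load 240/290]
  70 → shelf 4  [load 220/290]
  70 → shelf 4  [load 290/290]
  60 → shelf 5  [load 210/290]
  30 → shelf 2  [load 280/290]
  30 → shelf 3  [load 270/290]
5 shelves opened.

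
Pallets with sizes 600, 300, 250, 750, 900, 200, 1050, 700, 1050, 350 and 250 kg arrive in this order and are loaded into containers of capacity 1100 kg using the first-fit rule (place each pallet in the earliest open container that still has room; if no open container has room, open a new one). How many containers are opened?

7

  600 → container 1 (new)  [load 600/1100]
  300 → container 1  [load 900/1100]
  250 → container 2 (new)  [load 250/1100]
  750 → container 2  [load 1000/1100]
  900 → container 3 (new)  [load 900/1100]
  200 → container 1  [load 1100/1100]
  1050 → container 4 (new)  [load 1050/1100]
  700 → container 5 (new)  [load 700/1100]
  1050 → container 6 (new)  [load 1050/1100]
  350 → container 5  [load 1050/1100]
  250 → container 7 (new)  [load 250/1100]
7 containers opened.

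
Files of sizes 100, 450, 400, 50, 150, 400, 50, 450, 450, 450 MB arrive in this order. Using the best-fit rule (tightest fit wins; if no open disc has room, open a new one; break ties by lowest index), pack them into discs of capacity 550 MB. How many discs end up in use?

6

  100 → disc 1 (new)  [load 100/550]
  450 → disc 1  [load 550/550]
  400 → disc 2 (new)  [load 400/550]
  50 → disc 2  [load 450/550]
  150 → disc 3 (new)  [load 150/550]
  400 → disc 3  [load 550/550]
  50 → disc 2  [load 500/550]
  450 → disc 4 (new)  [load 450/550]
  450 → disc 5 (new)  [load 450/550]
  450 → disc 6 (new)  [load 450/550]
6 discs opened.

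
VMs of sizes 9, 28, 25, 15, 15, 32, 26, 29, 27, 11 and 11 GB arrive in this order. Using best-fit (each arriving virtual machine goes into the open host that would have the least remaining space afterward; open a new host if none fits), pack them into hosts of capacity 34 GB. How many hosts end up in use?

8

  9 → host 1 (new)  [load 9/34]
  28 → host 2 (new)  [load 28/34]
  25 → host 1  [load 34/34]
  15 → host 3 (new)  [load 15/34]
  15 → host 3  [load 30/34]
  32 → host 4 (new)  [load 32/34]
  26 → host 5 (new)  [load 26/34]
  29 → host 6 (new)  [load 29/34]
  27 → host 7 (new)  [load 27/34]
  11 → host 8 (new)  [load 11/34]
  11 → host 8  [load 22/34]
8 hosts opened.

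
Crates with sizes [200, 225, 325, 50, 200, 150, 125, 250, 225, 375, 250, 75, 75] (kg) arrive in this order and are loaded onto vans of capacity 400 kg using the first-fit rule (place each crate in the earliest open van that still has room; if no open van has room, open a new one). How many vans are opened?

  200 → van 1 (new)  [load 200/400]
  225 → van 2 (new)  [load 225/400]
  325 → van 3 (new)  [load 325/400]
  50 → van 1  [load 250/400]
  200 → van 4 (new)  [load 200/400]
  150 → van 1  [load 400/400]
  125 → van 2  [load 350/400]
  250 → van 5 (new)  [load 250/400]
  225 → van 6 (new)  [load 225/400]
  375 → van 7 (new)  [load 375/400]
  250 → van 8 (new)  [load 250/400]
  75 → van 3  [load 400/400]
  75 → van 4  [load 275/400]
8 vans opened.

8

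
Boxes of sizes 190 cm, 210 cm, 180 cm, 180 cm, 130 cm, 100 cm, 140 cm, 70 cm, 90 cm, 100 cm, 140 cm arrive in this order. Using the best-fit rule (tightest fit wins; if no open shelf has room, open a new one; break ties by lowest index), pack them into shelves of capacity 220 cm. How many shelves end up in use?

  190 → shelf 1 (new)  [load 190/220]
  210 → shelf 2 (new)  [load 210/220]
  180 → shelf 3 (new)  [load 180/220]
  180 → shelf 4 (new)  [load 180/220]
  130 → shelf 5 (new)  [load 130/220]
  100 → shelf 6 (new)  [load 100/220]
  140 → shelf 7 (new)  [load 140/220]
  70 → shelf 7  [load 210/220]
  90 → shelf 5  [load 220/220]
  100 → shelf 6  [load 200/220]
  140 → shelf 8 (new)  [load 140/220]
8 shelves opened.

8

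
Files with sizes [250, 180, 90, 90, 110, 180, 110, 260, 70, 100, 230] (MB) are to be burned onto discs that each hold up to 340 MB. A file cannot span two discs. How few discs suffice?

Total = 260 + 250 + 230 + 180 + 180 + 110 + 110 + 100 + 90 + 90 + 70 = 1670 MB.
Lower bound: ⌈1670/340⌉ = 5 discs.
A packing using 6 discs:
  disc 1: 260 + 70 = 330
  disc 2: 250 + 90 = 340
  disc 3: 230 + 110 = 340
  disc 4: 180 + 110 = 290
  disc 5: 180 + 100 = 280
  disc 6: 90 = 90
No arrangement into 5 discs stays within capacity, so 6 is optimal.

6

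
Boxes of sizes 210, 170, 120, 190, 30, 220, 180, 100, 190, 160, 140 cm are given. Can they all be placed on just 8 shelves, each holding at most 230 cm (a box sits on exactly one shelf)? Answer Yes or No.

Total = 1710 cm; ⌈1710/230⌉ = 8.
9 boxes each exceed half the capacity and cannot share a shelf, forcing at least 9 shelves.
At least 9 shelves are required, but only 8 are allowed.

No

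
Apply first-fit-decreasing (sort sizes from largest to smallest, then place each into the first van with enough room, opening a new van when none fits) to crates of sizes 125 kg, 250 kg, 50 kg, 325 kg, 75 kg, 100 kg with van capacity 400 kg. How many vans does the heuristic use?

3

Sorted descending: 325, 250, 125, 100, 75, 50.
  325 → van 1 (new)  [load 325/400]
  250 → van 2 (new)  [load 250/400]
  125 → van 2  [load 375/400]
  100 → van 3 (new)  [load 100/400]
  75 → van 1  [load 400/400]
  50 → van 3  [load 150/400]
3 vans opened.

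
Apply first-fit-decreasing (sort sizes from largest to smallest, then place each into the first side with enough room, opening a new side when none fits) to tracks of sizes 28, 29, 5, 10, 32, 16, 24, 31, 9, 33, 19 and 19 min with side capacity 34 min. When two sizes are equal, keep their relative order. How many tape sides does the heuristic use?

Sorted descending: 33, 32, 31, 29, 28, 24, 19, 19, 16, 10, 9, 5.
  33 → side 1 (new)  [load 33/34]
  32 → side 2 (new)  [load 32/34]
  31 → side 3 (new)  [load 31/34]
  29 → side 4 (new)  [load 29/34]
  28 → side 5 (new)  [load 28/34]
  24 → side 6 (new)  [load 24/34]
  19 → side 7 (new)  [load 19/34]
  19 → side 8 (new)  [load 19/34]
  16 → side 9 (new)  [load 16/34]
  10 → side 6  [load 34/34]
  9 → side 7  [load 28/34]
  5 → side 4  [load 34/34]
9 tape sides opened.

9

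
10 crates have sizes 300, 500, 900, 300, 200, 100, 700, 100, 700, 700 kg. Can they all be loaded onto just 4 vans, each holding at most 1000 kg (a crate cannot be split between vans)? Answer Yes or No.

Total = 4500 kg; ⌈4500/1000⌉ = 5.
At least 5 vans are required, but only 4 are allowed.

No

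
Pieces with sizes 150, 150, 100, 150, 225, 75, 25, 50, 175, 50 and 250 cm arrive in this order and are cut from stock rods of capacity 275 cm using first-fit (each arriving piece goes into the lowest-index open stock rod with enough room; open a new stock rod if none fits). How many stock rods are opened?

  150 → stock rod 1 (new)  [load 150/275]
  150 → stock rod 2 (new)  [load 150/275]
  100 → stock rod 1  [load 250/275]
  150 → stock rod 3 (new)  [load 150/275]
  225 → stock rod 4 (new)  [load 225/275]
  75 → stock rod 2  [load 225/275]
  25 → stock rod 1  [load 275/275]
  50 → stock rod 2  [load 275/275]
  175 → stock rod 5 (new)  [load 175/275]
  50 → stock rod 3  [load 200/275]
  250 → stock rod 6 (new)  [load 250/275]
6 stock rods opened.

6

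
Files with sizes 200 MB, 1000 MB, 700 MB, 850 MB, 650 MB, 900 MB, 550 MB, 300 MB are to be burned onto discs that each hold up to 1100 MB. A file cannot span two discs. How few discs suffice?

6

Total = 1000 + 900 + 850 + 700 + 650 + 550 + 300 + 200 = 5150 MB.
Lower bound: ⌈5150/1100⌉ = 5 discs.
A packing using 6 discs:
  disc 1: 1000 = 1000
  disc 2: 900 + 200 = 1100
  disc 3: 850 = 850
  disc 4: 700 + 300 = 1000
  disc 5: 650 = 650
  disc 6: 550 = 550
No arrangement into 5 discs stays within capacity, so 6 is optimal.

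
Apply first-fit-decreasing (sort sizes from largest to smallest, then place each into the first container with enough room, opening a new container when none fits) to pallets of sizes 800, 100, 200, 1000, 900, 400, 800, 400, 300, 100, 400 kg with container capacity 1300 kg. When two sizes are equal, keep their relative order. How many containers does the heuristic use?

5

Sorted descending: 1000, 900, 800, 800, 400, 400, 400, 300, 200, 100, 100.
  1000 → container 1 (new)  [load 1000/1300]
  900 → container 2 (new)  [load 900/1300]
  800 → container 3 (new)  [load 800/1300]
  800 → container 4 (new)  [load 800/1300]
  400 → container 2  [load 1300/1300]
  400 → container 3  [load 1200/1300]
  400 → container 4  [load 1200/1300]
  300 → container 1  [load 1300/1300]
  200 → container 5 (new)  [load 200/1300]
  100 → container 3  [load 1300/1300]
  100 → container 4  [load 1300/1300]
5 containers opened.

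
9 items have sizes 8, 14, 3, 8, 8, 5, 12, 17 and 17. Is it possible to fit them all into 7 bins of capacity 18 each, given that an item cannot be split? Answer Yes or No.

Yes

A valid assignment using 6 bins:
  bin 1: 17 = 17
  bin 2: 17 = 17
  bin 3: 14 + 3 = 17
  bin 4: 12 + 5 = 17
  bin 5: 8 + 8 = 16
  bin 6: 8 = 8
That uses only 6 ≤ 7, so 7 bins are enough.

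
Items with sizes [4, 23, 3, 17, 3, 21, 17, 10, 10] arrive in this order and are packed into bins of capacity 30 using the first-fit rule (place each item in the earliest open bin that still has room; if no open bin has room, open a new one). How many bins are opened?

  4 → bin 1 (new)  [load 4/30]
  23 → bin 1  [load 27/30]
  3 → bin 1  [load 30/30]
  17 → bin 2 (new)  [load 17/30]
  3 → bin 2  [load 20/30]
  21 → bin 3 (new)  [load 21/30]
  17 → bin 4 (new)  [load 17/30]
  10 → bin 2  [load 30/30]
  10 → bin 4  [load 27/30]
4 bins opened.

4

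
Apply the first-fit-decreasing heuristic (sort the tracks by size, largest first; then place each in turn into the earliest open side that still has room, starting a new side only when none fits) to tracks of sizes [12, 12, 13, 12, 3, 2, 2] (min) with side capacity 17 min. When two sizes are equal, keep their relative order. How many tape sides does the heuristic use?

Sorted descending: 13, 12, 12, 12, 3, 2, 2.
  13 → side 1 (new)  [load 13/17]
  12 → side 2 (new)  [load 12/17]
  12 → side 3 (new)  [load 12/17]
  12 → side 4 (new)  [load 12/17]
  3 → side 1  [load 16/17]
  2 → side 2  [load 14/17]
  2 → side 2  [load 16/17]
4 tape sides opened.

4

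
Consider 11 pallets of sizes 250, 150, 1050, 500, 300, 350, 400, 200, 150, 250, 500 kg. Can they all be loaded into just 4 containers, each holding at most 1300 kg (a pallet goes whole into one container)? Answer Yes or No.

Yes

A valid assignment using 4 containers:
  container 1: 1050 + 250 = 1300
  container 2: 500 + 500 + 300 = 1300
  container 3: 400 + 350 + 250 + 200 = 1200
  container 4: 150 + 150 = 300
Every load is within 1300 kg, so 4 containers suffice.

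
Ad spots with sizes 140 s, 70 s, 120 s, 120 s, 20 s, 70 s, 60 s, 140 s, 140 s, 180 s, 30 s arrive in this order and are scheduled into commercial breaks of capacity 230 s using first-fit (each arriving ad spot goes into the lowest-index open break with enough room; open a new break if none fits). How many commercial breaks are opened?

6

  140 → break 1 (new)  [load 140/230]
  70 → break 1  [load 210/230]
  120 → break 2 (new)  [load 120/230]
  120 → break 3 (new)  [load 120/230]
  20 → break 1  [load 230/230]
  70 → break 2  [load 190/230]
  60 → break 3  [load 180/230]
  140 → break 4 (new)  [load 140/230]
  140 → break 5 (new)  [load 140/230]
  180 → break 6 (new)  [load 180/230]
  30 → break 2  [load 220/230]
6 commercial breaks opened.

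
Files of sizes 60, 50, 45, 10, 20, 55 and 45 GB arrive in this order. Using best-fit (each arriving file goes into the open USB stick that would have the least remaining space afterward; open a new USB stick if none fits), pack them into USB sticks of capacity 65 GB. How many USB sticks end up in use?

5

  60 → USB stick 1 (new)  [load 60/65]
  50 → USB stick 2 (new)  [load 50/65]
  45 → USB stick 3 (new)  [load 45/65]
  10 → USB stick 2  [load 60/65]
  20 → USB stick 3  [load 65/65]
  55 → USB stick 4 (new)  [load 55/65]
  45 → USB stick 5 (new)  [load 45/65]
5 USB sticks opened.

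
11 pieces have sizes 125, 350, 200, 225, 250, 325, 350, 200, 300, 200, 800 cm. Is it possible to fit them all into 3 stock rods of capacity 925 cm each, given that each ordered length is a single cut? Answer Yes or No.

Total = 3325 cm; ⌈3325/925⌉ = 4.
At least 4 stock rods are required, but only 3 are allowed.

No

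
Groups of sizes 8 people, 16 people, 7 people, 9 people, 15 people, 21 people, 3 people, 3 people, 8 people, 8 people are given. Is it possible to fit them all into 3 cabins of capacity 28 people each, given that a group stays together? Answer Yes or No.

Total = 98 people; ⌈98/28⌉ = 4.
At least 4 cabins are required, but only 3 are allowed.

No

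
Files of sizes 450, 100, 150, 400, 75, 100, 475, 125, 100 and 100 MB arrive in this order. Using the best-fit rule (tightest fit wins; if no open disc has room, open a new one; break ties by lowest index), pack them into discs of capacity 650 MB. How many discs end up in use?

4

  450 → disc 1 (new)  [load 450/650]
  100 → disc 1  [load 550/650]
  150 → disc 2 (new)  [load 150/650]
  400 → disc 2  [load 550/650]
  75 → disc 1  [load 625/650]
  100 → disc 2  [load 650/650]
  475 → disc 3 (new)  [load 475/650]
  125 → disc 3  [load 600/650]
  100 → disc 4 (new)  [load 100/650]
  100 → disc 4  [load 200/650]
4 discs opened.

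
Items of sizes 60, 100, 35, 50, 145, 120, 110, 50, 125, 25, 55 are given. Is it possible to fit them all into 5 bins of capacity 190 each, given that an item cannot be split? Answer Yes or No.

Yes

A valid assignment using 5 bins:
  bin 1: 145 + 35 = 180
  bin 2: 125 + 60 = 185
  bin 3: 120 + 55 = 175
  bin 4: 110 + 50 + 25 = 185
  bin 5: 100 + 50 = 150
Every load is within 190, so 5 bins suffice.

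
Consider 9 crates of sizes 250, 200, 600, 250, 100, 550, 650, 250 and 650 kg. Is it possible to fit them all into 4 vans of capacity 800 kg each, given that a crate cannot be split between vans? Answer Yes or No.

No

Total = 3500 kg; ⌈3500/800⌉ = 5.
At least 5 vans are required, but only 4 are allowed.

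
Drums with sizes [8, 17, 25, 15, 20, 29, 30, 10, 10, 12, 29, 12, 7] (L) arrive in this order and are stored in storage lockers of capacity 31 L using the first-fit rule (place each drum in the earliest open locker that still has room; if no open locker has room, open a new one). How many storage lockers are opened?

8

  8 → locker 1 (new)  [load 8/31]
  17 → locker 1  [load 25/31]
  25 → locker 2 (new)  [load 25/31]
  15 → locker 3 (new)  [load 15/31]
  20 → locker 4 (new)  [load 20/31]
  29 → locker 5 (new)  [load 29/31]
  30 → locker 6 (new)  [load 30/31]
  10 → locker 3  [load 25/31]
  10 → locker 4  [load 30/31]
  12 → locker 7 (new)  [load 12/31]
  29 → locker 8 (new)  [load 29/31]
  12 → locker 7  [load 24/31]
  7 → locker 7  [load 31/31]
8 storage lockers opened.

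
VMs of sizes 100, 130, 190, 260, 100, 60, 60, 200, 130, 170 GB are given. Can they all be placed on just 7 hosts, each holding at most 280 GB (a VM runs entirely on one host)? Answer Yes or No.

A valid assignment using 6 hosts:
  host 1: 260 = 260
  host 2: 200 + 60 = 260
  host 3: 190 + 60 = 250
  host 4: 170 + 100 = 270
  host 5: 130 + 130 = 260
  host 6: 100 = 100
That uses only 6 ≤ 7, so 7 hosts are enough.

Yes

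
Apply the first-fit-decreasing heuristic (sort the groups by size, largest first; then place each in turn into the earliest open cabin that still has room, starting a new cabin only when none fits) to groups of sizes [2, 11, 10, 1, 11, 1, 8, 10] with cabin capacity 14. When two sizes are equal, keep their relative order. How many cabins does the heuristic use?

Sorted descending: 11, 11, 10, 10, 8, 2, 1, 1.
  11 → cabin 1 (new)  [load 11/14]
  11 → cabin 2 (new)  [load 11/14]
  10 → cabin 3 (new)  [load 10/14]
  10 → cabin 4 (new)  [load 10/14]
  8 → cabin 5 (new)  [load 8/14]
  2 → cabin 1  [load 13/14]
  1 → cabin 1  [load 14/14]
  1 → cabin 2  [load 12/14]
5 cabins opened.

5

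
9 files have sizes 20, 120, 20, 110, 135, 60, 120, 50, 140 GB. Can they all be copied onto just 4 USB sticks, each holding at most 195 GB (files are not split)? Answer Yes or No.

Total = 775 GB; ⌈775/195⌉ = 4.
5 files each exceed half the capacity and cannot share a USB stick, forcing at least 5 USB sticks.
At least 5 USB sticks are required, but only 4 are allowed.

No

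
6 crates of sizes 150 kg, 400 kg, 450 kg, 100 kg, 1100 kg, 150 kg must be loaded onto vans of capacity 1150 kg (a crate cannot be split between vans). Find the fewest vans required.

Total = 1100 + 450 + 400 + 150 + 150 + 100 = 2350 kg.
Lower bound: ⌈2350/1150⌉ = 3 vans.
A packing using 3 vans:
  van 1: 1100 = 1100
  van 2: 450 + 400 + 150 + 150 = 1150
  van 3: 100 = 100
This matches the lower bound, so 3 is optimal.

3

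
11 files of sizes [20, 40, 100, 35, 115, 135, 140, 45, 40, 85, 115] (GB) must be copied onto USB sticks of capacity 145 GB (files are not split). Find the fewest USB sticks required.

7

Total = 140 + 135 + 115 + 115 + 100 + 85 + 45 + 40 + 40 + 35 + 20 = 870 GB.
Lower bound: ⌈870/145⌉ = 6 USB sticks.
A packing using 7 USB sticks:
  USB stick 1: 140 = 140
  USB stick 2: 135 = 135
  USB stick 3: 115 + 20 = 135
  USB stick 4: 115 = 115
  USB stick 5: 100 + 45 = 145
  USB stick 6: 85 + 40 = 125
  USB stick 7: 40 + 35 = 75
No arrangement into 6 USB sticks stays within capacity, so 7 is optimal.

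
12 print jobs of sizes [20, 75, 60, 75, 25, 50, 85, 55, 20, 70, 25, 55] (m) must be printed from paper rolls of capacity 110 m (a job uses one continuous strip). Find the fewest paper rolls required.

Total = 85 + 75 + 75 + 70 + 60 + 55 + 55 + 50 + 25 + 25 + 20 + 20 = 615 m.
Lower bound: ⌈615/110⌉ = 6 paper rolls.
A packing using 6 paper rolls:
  roll 1: 85 + 25 = 110
  roll 2: 75 + 25 = 100
  roll 3: 75 + 20 = 95
  roll 4: 70 + 20 = 90
  roll 5: 60 + 50 = 110
  roll 6: 55 + 55 = 110
This matches the lower bound, so 6 is optimal.

6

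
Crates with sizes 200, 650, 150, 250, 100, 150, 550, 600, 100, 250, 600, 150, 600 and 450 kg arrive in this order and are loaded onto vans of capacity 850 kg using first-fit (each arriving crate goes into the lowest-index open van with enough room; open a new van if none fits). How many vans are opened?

  200 → van 1 (new)  [load 200/850]
  650 → van 1  [load 850/850]
  150 → van 2 (new)  [load 150/850]
  250 → van 2  [load 400/850]
  100 → van 2  [load 500/850]
  150 → van 2  [load 650/850]
  550 → van 3 (new)  [load 550/850]
  600 → van 4 (new)  [load 600/850]
  100 → van 2  [load 750/850]
  250 → van 3  [load 800/850]
  600 → van 5 (new)  [load 600/850]
  150 → van 4  [load 750/850]
  600 → van 6 (new)  [load 600/850]
  450 → van 7 (new)  [load 450/850]
7 vans opened.

7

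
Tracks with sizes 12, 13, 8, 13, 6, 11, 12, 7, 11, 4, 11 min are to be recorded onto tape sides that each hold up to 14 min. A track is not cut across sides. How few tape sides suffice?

Total = 13 + 13 + 12 + 12 + 11 + 11 + 11 + 8 + 7 + 6 + 4 = 108 min.
Lower bound: ⌈108/14⌉ = 8 tape sides.
A packing using 9 tape sides:
  side 1: 13 = 13
  side 2: 13 = 13
  side 3: 12 = 12
  side 4: 12 = 12
  side 5: 11 = 11
  side 6: 11 = 11
  side 7: 11 = 11
  side 8: 8 + 6 = 14
  side 9: 7 + 4 = 11
No arrangement into 8 tape sides stays within capacity, so 9 is optimal.

9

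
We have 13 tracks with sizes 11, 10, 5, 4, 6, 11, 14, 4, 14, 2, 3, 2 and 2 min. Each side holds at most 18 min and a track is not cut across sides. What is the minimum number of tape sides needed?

5

Total = 14 + 14 + 11 + 11 + 10 + 6 + 5 + 4 + 4 + 3 + 2 + 2 + 2 = 88 min.
Lower bound: ⌈88/18⌉ = 5 tape sides.
A packing using 5 tape sides:
  side 1: 14 + 4 = 18
  side 2: 14 + 4 = 18
  side 3: 11 + 6 = 17
  side 4: 11 + 5 + 2 = 18
  side 5: 10 + 3 + 2 + 2 = 17
This matches the lower bound, so 5 is optimal.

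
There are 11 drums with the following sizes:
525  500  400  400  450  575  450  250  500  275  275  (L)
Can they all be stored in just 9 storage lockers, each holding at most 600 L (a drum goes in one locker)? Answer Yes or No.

Total = 4600 L; ⌈4600/600⌉ = 8.
The bound of 8 does not rule out 9, but exhaustive search shows no assignment into 9 storage lockers of capacity 600 L exists — the minimum is 10.

No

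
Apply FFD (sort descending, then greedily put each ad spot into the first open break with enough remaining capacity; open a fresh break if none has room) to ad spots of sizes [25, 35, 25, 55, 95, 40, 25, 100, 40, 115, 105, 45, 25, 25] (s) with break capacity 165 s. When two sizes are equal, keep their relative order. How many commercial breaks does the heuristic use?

5

Sorted descending: 115, 105, 100, 95, 55, 45, 40, 40, 35, 25, 25, 25, 25, 25.
  115 → break 1 (new)  [load 115/165]
  105 → break 2 (new)  [load 105/165]
  100 → break 3 (new)  [load 100/165]
  95 → break 4 (new)  [load 95/165]
  55 → break 2  [load 160/165]
  45 → break 1  [load 160/165]
  40 → break 3  [load 140/165]
  40 → break 4  [load 135/165]
  35 → break 5 (new)  [load 35/165]
  25 → break 3  [load 165/165]
  25 → break 4  [load 160/165]
  25 → break 5  [load 60/165]
  25 → break 5  [load 85/165]
  25 → break 5  [load 110/165]
5 commercial breaks opened.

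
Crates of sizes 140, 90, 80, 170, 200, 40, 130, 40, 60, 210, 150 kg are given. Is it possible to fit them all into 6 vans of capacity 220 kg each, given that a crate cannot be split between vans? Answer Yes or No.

No

Total = 1310 kg; ⌈1310/220⌉ = 6.
The bound of 6 does not rule out 6, but exhaustive search shows no assignment into 6 vans of capacity 220 kg exists — the minimum is 7.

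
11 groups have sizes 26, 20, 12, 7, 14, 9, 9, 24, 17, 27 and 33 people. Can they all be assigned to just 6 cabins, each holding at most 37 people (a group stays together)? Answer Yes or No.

A valid assignment using 6 cabins:
  cabin 1: 33 = 33
  cabin 2: 27 + 9 = 36
  cabin 3: 26 + 9 = 35
  cabin 4: 24 + 12 = 36
  cabin 5: 20 + 17 = 37
  cabin 6: 14 + 7 = 21
Every load is within 37 people, so 6 cabins suffice.

Yes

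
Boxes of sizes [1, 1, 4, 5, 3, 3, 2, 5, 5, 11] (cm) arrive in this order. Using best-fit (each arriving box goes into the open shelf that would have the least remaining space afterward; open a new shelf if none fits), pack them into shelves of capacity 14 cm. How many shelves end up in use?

  1 → shelf 1 (new)  [load 1/14]
  1 → shelf 1  [load 2/14]
  4 → shelf 1  [load 6/14]
  5 → shelf 1  [load 11/14]
  3 → shelf 1  [load 14/14]
  3 → shelf 2 (new)  [load 3/14]
  2 → shelf 2  [load 5/14]
  5 → shelf 2  [load 10/14]
  5 → shelf 3 (new)  [load 5/14]
  11 → shelf 4 (new)  [load 11/14]
4 shelves opened.

4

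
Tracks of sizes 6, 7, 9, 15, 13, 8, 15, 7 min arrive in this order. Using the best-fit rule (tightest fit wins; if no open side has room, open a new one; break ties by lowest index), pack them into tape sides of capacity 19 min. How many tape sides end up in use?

  6 → side 1 (new)  [load 6/19]
  7 → side 1  [load 13/19]
  9 → side 2 (new)  [load 9/19]
  15 → side 3 (new)  [load 15/19]
  13 → side 4 (new)  [load 13/19]
  8 → side 2  [load 17/19]
  15 → side 5 (new)  [load 15/19]
  7 → side 6 (new)  [load 7/19]
6 tape sides opened.

6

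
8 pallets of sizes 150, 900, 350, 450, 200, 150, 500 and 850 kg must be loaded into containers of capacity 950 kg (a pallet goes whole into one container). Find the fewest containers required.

4

Total = 900 + 850 + 500 + 450 + 350 + 200 + 150 + 150 = 3550 kg.
Lower bound: ⌈3550/950⌉ = 4 containers.
A packing using 4 containers:
  container 1: 900 = 900
  container 2: 850 = 850
  container 3: 500 + 450 = 950
  container 4: 350 + 200 + 150 + 150 = 850
This matches the lower bound, so 4 is optimal.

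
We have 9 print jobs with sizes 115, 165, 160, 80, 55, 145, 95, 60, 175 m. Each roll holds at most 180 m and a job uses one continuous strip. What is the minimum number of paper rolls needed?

7

Total = 175 + 165 + 160 + 145 + 115 + 95 + 80 + 60 + 55 = 1050 m.
Lower bound: ⌈1050/180⌉ = 6 paper rolls.
A packing using 7 paper rolls:
  roll 1: 175 = 175
  roll 2: 165 = 165
  roll 3: 160 = 160
  roll 4: 145 = 145
  roll 5: 115 + 60 = 175
  roll 6: 95 + 80 = 175
  roll 7: 55 = 55
No arrangement into 6 paper rolls stays within capacity, so 7 is optimal.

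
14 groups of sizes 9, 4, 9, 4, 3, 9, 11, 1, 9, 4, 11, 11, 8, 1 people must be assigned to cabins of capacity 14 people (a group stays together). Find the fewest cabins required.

Total = 11 + 11 + 11 + 9 + 9 + 9 + 9 + 8 + 4 + 4 + 4 + 3 + 1 + 1 = 94 people.
Lower bound: ⌈94/14⌉ = 7 cabins.
Also, 8 groups each exceed 7 people, and no two of those can share a cabin, so at least 8 cabins are needed.
A packing using 8 cabins:
  cabin 1: 11 + 3 = 14
  cabin 2: 11 + 1 + 1 = 13
  cabin 3: 11 = 11
  cabin 4: 9 + 4 = 13
  cabin 5: 9 + 4 = 13
  cabin 6: 9 + 4 = 13
  cabin 7: 9 = 9
  cabin 8: 8 = 8
This matches the lower bound, so 8 is optimal.

8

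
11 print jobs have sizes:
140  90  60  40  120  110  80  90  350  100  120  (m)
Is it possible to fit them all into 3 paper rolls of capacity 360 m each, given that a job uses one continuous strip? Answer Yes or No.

Total = 1300 m; ⌈1300/360⌉ = 4.
At least 4 paper rolls are required, but only 3 are allowed.

No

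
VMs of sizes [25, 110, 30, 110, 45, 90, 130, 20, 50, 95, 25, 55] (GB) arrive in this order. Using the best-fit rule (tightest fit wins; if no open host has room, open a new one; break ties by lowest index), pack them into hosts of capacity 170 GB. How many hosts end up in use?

  25 → host 1 (new)  [load 25/170]
  110 → host 1  [load 135/170]
  30 → host 1  [load 165/170]
  110 → host 2 (new)  [load 110/170]
  45 → host 2  [load 155/170]
  90 → host 3 (new)  [load 90/170]
  130 → host 4 (new)  [load 130/170]
  20 → host 4  [load 150/170]
  50 → host 3  [load 140/170]
  95 → host 5 (new)  [load 95/170]
  25 → host 3  [load 165/170]
  55 → host 5  [load 150/170]
5 hosts opened.

5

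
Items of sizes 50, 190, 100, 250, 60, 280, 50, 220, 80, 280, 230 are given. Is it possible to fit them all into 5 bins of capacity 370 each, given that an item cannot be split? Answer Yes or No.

No

Total = 1790; ⌈1790/370⌉ = 5.
6 items each exceed half the capacity and cannot share a bin, forcing at least 6 bins.
At least 6 bins are required, but only 5 are allowed.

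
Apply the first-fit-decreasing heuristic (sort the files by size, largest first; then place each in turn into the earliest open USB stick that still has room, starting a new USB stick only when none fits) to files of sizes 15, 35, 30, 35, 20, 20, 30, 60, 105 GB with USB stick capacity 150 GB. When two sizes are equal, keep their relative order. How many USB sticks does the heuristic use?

Sorted descending: 105, 60, 35, 35, 30, 30, 20, 20, 15.
  105 → USB stick 1 (new)  [load 105/150]
  60 → USB stick 2 (new)  [load 60/150]
  35 → USB stick 1  [load 140/150]
  35 → USB stick 2  [load 95/150]
  30 → USB stick 2  [load 125/150]
  30 → USB stick 3 (new)  [load 30/150]
  20 → USB stick 2  [load 145/150]
  20 → USB stick 3  [load 50/150]
  15 → USB stick 3  [load 65/150]
3 USB sticks opened.

3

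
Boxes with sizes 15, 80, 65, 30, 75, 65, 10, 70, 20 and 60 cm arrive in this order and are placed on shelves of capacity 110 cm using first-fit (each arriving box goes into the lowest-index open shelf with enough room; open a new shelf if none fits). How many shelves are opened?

6

  15 → shelf 1 (new)  [load 15/110]
  80 → shelf 1  [load 95/110]
  65 → shelf 2 (new)  [load 65/110]
  30 → shelf 2  [load 95/110]
  75 → shelf 3 (new)  [load 75/110]
  65 → shelf 4 (new)  [load 65/110]
  10 → shelf 1  [load 105/110]
  70 → shelf 5 (new)  [load 70/110]
  20 → shelf 3  [load 95/110]
  60 → shelf 6 (new)  [load 60/110]
6 shelves opened.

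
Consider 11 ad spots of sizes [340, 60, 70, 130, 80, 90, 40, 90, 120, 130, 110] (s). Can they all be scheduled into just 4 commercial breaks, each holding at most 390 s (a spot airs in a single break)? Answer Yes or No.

A valid assignment using 4 commercial breaks:
  break 1: 340 + 40 = 380
  break 2: 130 + 130 + 120 = 380
  break 3: 110 + 90 + 90 + 80 = 370
  break 4: 70 + 60 = 130
Every load is within 390 s, so 4 commercial breaks suffice.

Yes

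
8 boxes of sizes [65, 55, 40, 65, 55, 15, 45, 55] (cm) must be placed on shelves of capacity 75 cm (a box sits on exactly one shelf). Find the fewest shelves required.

7

Total = 65 + 65 + 55 + 55 + 55 + 45 + 40 + 15 = 395 cm.
Lower bound: ⌈395/75⌉ = 6 shelves.
Also, 7 boxes each exceed 75/2 cm, and no two of those can share a shelf, so at least 7 shelves are needed.
A packing using 7 shelves:
  shelf 1: 65 = 65
  shelf 2: 65 = 65
  shelf 3: 55 + 15 = 70
  shelf 4: 55 = 55
  shelf 5: 55 = 55
  shelf 6: 45 = 45
  shelf 7: 40 = 40
This matches the lower bound, so 7 is optimal.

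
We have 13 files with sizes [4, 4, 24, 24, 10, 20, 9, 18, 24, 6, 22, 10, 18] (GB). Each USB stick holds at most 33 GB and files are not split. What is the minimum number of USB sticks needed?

Total = 24 + 24 + 24 + 22 + 20 + 18 + 18 + 10 + 10 + 9 + 6 + 4 + 4 = 193 GB.
Lower bound: ⌈193/33⌉ = 6 USB sticks.
Also, 7 files each exceed 33/2 GB, and no two of those can share a USB stick, so at least 7 USB sticks are needed.
A packing using 7 USB sticks:
  USB stick 1: 24 + 9 = 33
  USB stick 2: 24 + 6 = 30
  USB stick 3: 24 + 4 + 4 = 32
  USB stick 4: 22 + 10 = 32
  USB stick 5: 20 + 10 = 30
  USB stick 6: 18 = 18
  USB stick 7: 18 = 18
This matches the lower bound, so 7 is optimal.

7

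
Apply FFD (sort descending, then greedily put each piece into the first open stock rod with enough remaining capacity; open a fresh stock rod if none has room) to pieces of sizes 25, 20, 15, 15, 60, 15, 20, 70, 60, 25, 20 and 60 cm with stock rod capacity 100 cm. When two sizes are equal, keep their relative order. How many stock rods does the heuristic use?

5

Sorted descending: 70, 60, 60, 60, 25, 25, 20, 20, 20, 15, 15, 15.
  70 → stock rod 1 (new)  [load 70/100]
  60 → stock rod 2 (new)  [load 60/100]
  60 → stock rod 3 (new)  [load 60/100]
  60 → stock rod 4 (new)  [load 60/100]
  25 → stock rod 1  [load 95/100]
  25 → stock rod 2  [load 85/100]
  20 → stock rod 3  [load 80/100]
  20 → stock rod 3  [load 100/100]
  20 → stock rod 4  [load 80/100]
  15 → stock rod 2  [load 100/100]
  15 → stock rod 4  [load 95/100]
  15 → stock rod 5 (new)  [load 15/100]
5 stock rods opened.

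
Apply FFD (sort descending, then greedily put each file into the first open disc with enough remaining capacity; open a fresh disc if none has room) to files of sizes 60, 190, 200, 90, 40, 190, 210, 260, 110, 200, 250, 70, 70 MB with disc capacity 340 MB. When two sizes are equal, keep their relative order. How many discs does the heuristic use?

Sorted descending: 260, 250, 210, 200, 200, 190, 190, 110, 90, 70, 70, 60, 40.
  260 → disc 1 (new)  [load 260/340]
  250 → disc 2 (new)  [load 250/340]
  210 → disc 3 (new)  [load 210/340]
  200 → disc 4 (new)  [load 200/340]
  200 → disc 5 (new)  [load 200/340]
  190 → disc 6 (new)  [load 190/340]
  190 → disc 7 (new)  [load 190/340]
  110 → disc 3  [load 320/340]
  90 → disc 2  [load 340/340]
  70 → disc 1  [load 330/340]
  70 → disc 4  [load 270/340]
  60 → disc 4  [load 330/340]
  40 → disc 5  [load 240/340]
7 discs opened.

7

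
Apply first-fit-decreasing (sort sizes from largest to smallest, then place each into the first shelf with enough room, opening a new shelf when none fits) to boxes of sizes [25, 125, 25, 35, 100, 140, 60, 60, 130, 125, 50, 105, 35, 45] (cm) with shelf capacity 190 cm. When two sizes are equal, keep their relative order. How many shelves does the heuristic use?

Sorted descending: 140, 130, 125, 125, 105, 100, 60, 60, 50, 45, 35, 35, 25, 25.
  140 → shelf 1 (new)  [load 140/190]
  130 → shelf 2 (new)  [load 130/190]
  125 → shelf 3 (new)  [load 125/190]
  125 → shelf 4 (new)  [load 125/190]
  105 → shelf 5 (new)  [load 105/190]
  100 → shelf 6 (new)  [load 100/190]
  60 → shelf 2  [load 190/190]
  60 → shelf 3  [load 185/190]
  50 → shelf 1  [load 190/190]
  45 → shelf 4  [load 170/190]
  35 → shelf 5  [load 140/190]
  35 → shelf 5  [load 175/190]
  25 → shelf 6  [load 125/190]
  25 → shelf 6  [load 150/190]
6 shelves opened.

6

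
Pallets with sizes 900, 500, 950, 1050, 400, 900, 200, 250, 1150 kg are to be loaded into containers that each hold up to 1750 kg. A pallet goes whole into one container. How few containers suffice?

Total = 1150 + 1050 + 950 + 900 + 900 + 500 + 400 + 250 + 200 = 6300 kg.
Lower bound: ⌈6300/1750⌉ = 4 containers.
Also, 5 pallets each exceed 875 kg, and no two of those can share a container, so at least 5 containers are needed.
A packing using 5 containers:
  container 1: 1150 + 500 = 1650
  container 2: 1050 + 400 + 250 = 1700
  container 3: 950 + 200 = 1150
  container 4: 900 = 900
  container 5: 900 = 900
This matches the lower bound, so 5 is optimal.

5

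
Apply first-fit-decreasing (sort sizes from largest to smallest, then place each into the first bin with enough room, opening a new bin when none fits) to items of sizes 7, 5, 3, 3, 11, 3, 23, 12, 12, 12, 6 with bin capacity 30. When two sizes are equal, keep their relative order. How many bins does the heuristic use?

Sorted descending: 23, 12, 12, 12, 11, 7, 6, 5, 3, 3, 3.
  23 → bin 1 (new)  [load 23/30]
  12 → bin 2 (new)  [load 12/30]
  12 → bin 2  [load 24/30]
  12 → bin 3 (new)  [load 12/30]
  11 → bin 3  [load 23/30]
  7 → bin 1  [load 30/30]
  6 → bin 2  [load 30/30]
  5 → bin 3  [load 28/30]
  3 → bin 4 (new)  [load 3/30]
  3 → bin 4  [load 6/30]
  3 → bin 4  [load 9/30]
4 bins opened.

4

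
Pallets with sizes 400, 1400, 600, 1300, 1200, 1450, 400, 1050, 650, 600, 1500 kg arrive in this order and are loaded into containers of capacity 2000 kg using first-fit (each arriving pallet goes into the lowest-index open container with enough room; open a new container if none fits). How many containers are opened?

  400 → container 1 (new)  [load 400/2000]
  1400 → container 1  [load 1800/2000]
  600 → container 2 (new)  [load 600/2000]
  1300 → container 2  [load 1900/2000]
  1200 → container 3 (new)  [load 1200/2000]
  1450 → container 4 (new)  [load 1450/2000]
  400 → container 3  [load 1600/2000]
  1050 → container 5 (new)  [load 1050/2000]
  650 → container 5  [load 1700/2000]
  600 → container 6 (new)  [load 600/2000]
  1500 → container 7 (new)  [load 1500/2000]
7 containers opened.

7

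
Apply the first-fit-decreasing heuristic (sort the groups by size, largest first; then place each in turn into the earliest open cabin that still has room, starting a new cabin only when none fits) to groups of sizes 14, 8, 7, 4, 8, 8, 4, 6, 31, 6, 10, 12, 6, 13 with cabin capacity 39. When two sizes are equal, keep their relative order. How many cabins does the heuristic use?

4

Sorted descending: 31, 14, 13, 12, 10, 8, 8, 8, 7, 6, 6, 6, 4, 4.
  31 → cabin 1 (new)  [load 31/39]
  14 → cabin 2 (new)  [load 14/39]
  13 → cabin 2  [load 27/39]
  12 → cabin 2  [load 39/39]
  10 → cabin 3 (new)  [load 10/39]
  8 → cabin 1  [load 39/39]
  8 → cabin 3  [load 18/39]
  8 → cabin 3  [load 26/39]
  7 → cabin 3  [load 33/39]
  6 → cabin 3  [load 39/39]
  6 → cabin 4 (new)  [load 6/39]
  6 → cabin 4  [load 12/39]
  4 → cabin 4  [load 16/39]
  4 → cabin 4  [load 20/39]
4 cabins opened.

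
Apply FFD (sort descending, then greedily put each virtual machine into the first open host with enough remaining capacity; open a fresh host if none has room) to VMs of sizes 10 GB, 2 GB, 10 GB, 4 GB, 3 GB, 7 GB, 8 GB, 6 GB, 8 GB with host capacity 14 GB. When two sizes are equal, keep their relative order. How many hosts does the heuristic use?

5

Sorted descending: 10, 10, 8, 8, 7, 6, 4, 3, 2.
  10 → host 1 (new)  [load 10/14]
  10 → host 2 (new)  [load 10/14]
  8 → host 3 (new)  [load 8/14]
  8 → host 4 (new)  [load 8/14]
  7 → host 5 (new)  [load 7/14]
  6 → host 3  [load 14/14]
  4 → host 1  [load 14/14]
  3 → host 2  [load 13/14]
  2 → host 4  [load 10/14]
5 hosts opened.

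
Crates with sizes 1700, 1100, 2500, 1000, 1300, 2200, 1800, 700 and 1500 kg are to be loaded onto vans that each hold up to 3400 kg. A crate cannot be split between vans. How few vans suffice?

5

Total = 2500 + 2200 + 1800 + 1700 + 1500 + 1300 + 1100 + 1000 + 700 = 13800 kg.
Lower bound: ⌈13800/3400⌉ = 5 vans.
A packing using 5 vans:
  van 1: 2500 + 700 = 3200
  van 2: 2200 + 1100 = 3300
  van 3: 1800 + 1500 = 3300
  van 4: 1700 + 1300 = 3000
  van 5: 1000 = 1000
This matches the lower bound, so 5 is optimal.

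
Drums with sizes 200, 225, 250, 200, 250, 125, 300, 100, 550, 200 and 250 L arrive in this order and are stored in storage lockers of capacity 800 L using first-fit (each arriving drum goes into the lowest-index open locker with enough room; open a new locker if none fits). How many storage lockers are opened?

4

  200 → locker 1 (new)  [load 200/800]
  225 → locker 1  [load 425/800]
  250 → locker 1  [load 675/800]
  200 → locker 2 (new)  [load 200/800]
  250 → locker 2  [load 450/800]
  125 → locker 1  [load 800/800]
  300 → locker 2  [load 750/800]
  100 → locker 3 (new)  [load 100/800]
  550 → locker 3  [load 650/800]
  200 → locker 4 (new)  [load 200/800]
  250 → locker 4  [load 450/800]
4 storage lockers opened.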